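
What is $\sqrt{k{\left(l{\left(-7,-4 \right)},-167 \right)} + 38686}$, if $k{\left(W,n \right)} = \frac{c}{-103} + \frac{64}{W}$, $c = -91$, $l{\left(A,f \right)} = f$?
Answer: $\frac{\sqrt{410259403}}{103} \approx 196.65$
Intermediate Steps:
$k{\left(W,n \right)} = \frac{91}{103} + \frac{64}{W}$ ($k{\left(W,n \right)} = - \frac{91}{-103} + \frac{64}{W} = \left(-91\right) \left(- \frac{1}{103}\right) + \frac{64}{W} = \frac{91}{103} + \frac{64}{W}$)
$\sqrt{k{\left(l{\left(-7,-4 \right)},-167 \right)} + 38686} = \sqrt{\left(\frac{91}{103} + \frac{64}{-4}\right) + 38686} = \sqrt{\left(\frac{91}{103} + 64 \left(- \frac{1}{4}\right)\right) + 38686} = \sqrt{\left(\frac{91}{103} - 16\right) + 38686} = \sqrt{- \frac{1557}{103} + 38686} = \sqrt{\frac{3983101}{103}} = \frac{\sqrt{410259403}}{103}$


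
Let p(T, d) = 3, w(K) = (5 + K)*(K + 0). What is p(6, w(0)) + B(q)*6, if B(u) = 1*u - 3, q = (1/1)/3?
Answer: -13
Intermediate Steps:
w(K) = K*(5 + K) (w(K) = (5 + K)*K = K*(5 + K))
q = ⅓ (q = (1*1)*(⅓) = 1*(⅓) = ⅓ ≈ 0.33333)
B(u) = -3 + u (B(u) = u - 3 = -3 + u)
p(6, w(0)) + B(q)*6 = 3 + (-3 + ⅓)*6 = 3 - 8/3*6 = 3 - 16 = -13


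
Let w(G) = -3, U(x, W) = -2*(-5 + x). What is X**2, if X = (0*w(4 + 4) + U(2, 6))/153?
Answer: 4/2601 ≈ 0.0015379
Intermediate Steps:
U(x, W) = 10 - 2*x
X = 2/51 (X = (0*(-3) + (10 - 2*2))/153 = (0 + (10 - 4))*(1/153) = (0 + 6)*(1/153) = 6*(1/153) = 2/51 ≈ 0.039216)
X**2 = (2/51)**2 = 4/2601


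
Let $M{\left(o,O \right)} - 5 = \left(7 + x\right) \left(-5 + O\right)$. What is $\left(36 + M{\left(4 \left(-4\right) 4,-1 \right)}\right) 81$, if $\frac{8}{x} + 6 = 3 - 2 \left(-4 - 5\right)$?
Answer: $- \frac{1701}{5} \approx -340.2$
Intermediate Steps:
$x = \frac{8}{15}$ ($x = \frac{8}{-6 - \left(-3 + 2 \left(-4 - 5\right)\right)} = \frac{8}{-6 + \left(3 - -18\right)} = \frac{8}{-6 + \left(3 + 18\right)} = \frac{8}{-6 + 21} = \frac{8}{15} \approx 0.53333$)
$M{\left(o,O \right)} = - \frac{98}{3} + \frac{113 O}{15}$ ($M{\left(o,O \right)} = 5 + \left(7 + \frac{8}{15}\right) \left(-5 + O\right) = 5 + \frac{113 \left(-5 + O\right)}{15} = 5 + \left(- \frac{113}{3} + \frac{113 O}{15}\right) = - \frac{98}{3} + \frac{113 O}{15}$)
$\left(36 + M{\left(4 \left(-4\right) 4,-1 \right)}\right) 81 = \left(36 + \left(- \frac{98}{3} + \frac{113}{15} \left(-1\right)\right)\right) 81 = \left(36 - \frac{201}{5}\right) 81 = \left(- \frac{21}{5}\right) 81 = - \frac{1701}{5}$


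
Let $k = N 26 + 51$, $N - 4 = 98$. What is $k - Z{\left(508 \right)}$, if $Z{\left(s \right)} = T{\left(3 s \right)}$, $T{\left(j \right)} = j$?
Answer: $1179$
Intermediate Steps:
$N = 102$ ($N = 4 + 98 = 102$)
$k = 2703$ ($k = 102 \cdot 26 + 51 = 2652 + 51 = 2703$)
$Z{\left(s \right)} = 3 s$
$k - Z{\left(508 \right)} = 2703 - 3 \cdot 508 = 2703 - 1524 = 1179$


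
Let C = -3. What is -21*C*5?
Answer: 315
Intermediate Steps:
-21*C*5 = -21*(-3)*5 = 63*5 = 315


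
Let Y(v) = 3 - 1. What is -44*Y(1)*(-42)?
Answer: 3696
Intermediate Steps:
Y(v) = 2
-44*Y(1)*(-42) = -44*2*(-42) = -88*(-42) = 3696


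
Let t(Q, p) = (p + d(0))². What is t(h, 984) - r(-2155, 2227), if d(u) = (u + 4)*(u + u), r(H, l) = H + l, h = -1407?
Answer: 968184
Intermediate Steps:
d(u) = 2*u*(4 + u) (d(u) = (4 + u)*(2*u) = 2*u*(4 + u))
t(Q, p) = p² (t(Q, p) = (p + 2*0*(4 + 0))² = (p + 2*0*4)² = (p + 0)² = p²)
t(h, 984) - r(-2155, 2227) = 984² - (-2155 + 2227) = 968256 - 1*72 = 968256 - 72 = 968184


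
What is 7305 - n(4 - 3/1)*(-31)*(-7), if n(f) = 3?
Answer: 6654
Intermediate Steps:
7305 - n(4 - 3/1)*(-31)*(-7) = 7305 - 3*(-31)*(-7) = 7305 - (-93)*(-7) = 7305 - 1*651 = 7305 - 651 = 6654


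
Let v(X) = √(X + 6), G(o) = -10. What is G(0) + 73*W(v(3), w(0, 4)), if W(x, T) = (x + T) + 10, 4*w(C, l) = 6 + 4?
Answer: 2243/2 ≈ 1121.5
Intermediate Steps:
w(C, l) = 5/2 (w(C, l) = (6 + 4)/4 = (¼)*10 = 5/2)
v(X) = √(6 + X)
W(x, T) = 10 + T + x (W(x, T) = (T + x) + 10 = 10 + T + x)
G(0) + 73*W(v(3), w(0, 4)) = -10 + 73*(10 + 5/2 + √(6 + 3)) = -10 + 73*(10 + 5/2 + √9) = -10 + 73*(10 + 5/2 + 3) = -10 + 73*(31/2) = -10 + 2263/2 = 2243/2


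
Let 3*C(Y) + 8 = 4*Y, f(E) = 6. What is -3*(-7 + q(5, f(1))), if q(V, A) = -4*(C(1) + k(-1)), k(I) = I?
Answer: -7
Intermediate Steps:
C(Y) = -8/3 + 4*Y/3 (C(Y) = -8/3 + (4*Y)/3 = -8/3 + 4*Y/3)
q(V, A) = 28/3 (q(V, A) = -4*((-8/3 + (4/3)*1) - 1) = -4*((-8/3 + 4/3) - 1) = -4*(-4/3 - 1) = -4*(-7/3) = 28/3)
-3*(-7 + q(5, f(1))) = -3*(-7 + 28/3) = -3*7/3 = -7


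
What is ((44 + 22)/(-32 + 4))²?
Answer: 1089/196 ≈ 5.5561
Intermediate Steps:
((44 + 22)/(-32 + 4))² = (66/(-28))² = (66*(-1/28))² = (-33/14)² = 1089/196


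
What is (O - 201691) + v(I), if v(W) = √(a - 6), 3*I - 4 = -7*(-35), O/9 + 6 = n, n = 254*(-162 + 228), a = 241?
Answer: -50869 + √235 ≈ -50854.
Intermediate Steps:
n = 16764 (n = 254*66 = 16764)
O = 150822 (O = -54 + 9*16764 = -54 + 150876 = 150822)
I = 83 (I = 4/3 + (-7*(-35))/3 = 4/3 + (⅓)*245 = 4/3 + 245/3 = 83)
v(W) = √235 (v(W) = √(241 - 6) = √235)
(O - 201691) + v(I) = (150822 - 201691) + √235 = -50869 + √235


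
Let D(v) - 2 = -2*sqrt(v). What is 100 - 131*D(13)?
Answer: -162 + 262*sqrt(13) ≈ 782.65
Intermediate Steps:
D(v) = 2 - 2*sqrt(v)
100 - 131*D(13) = 100 - 131*(2 - 2*sqrt(13)) = 100 + (-262 + 262*sqrt(13)) = -162 + 262*sqrt(13)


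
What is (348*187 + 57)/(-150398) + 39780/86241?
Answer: 7170537/254323018 ≈ 0.028195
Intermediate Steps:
(348*187 + 57)/(-150398) + 39780/86241 = (65076 + 57)*(-1/150398) + 39780*(1/86241) = 65133*(-1/150398) + 780/1691 = -65133/150398 + 780/1691 = 7170537/254323018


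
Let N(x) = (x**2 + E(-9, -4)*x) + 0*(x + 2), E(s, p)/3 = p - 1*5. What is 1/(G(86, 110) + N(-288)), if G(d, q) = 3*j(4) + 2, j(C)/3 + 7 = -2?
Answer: 1/90641 ≈ 1.1033e-5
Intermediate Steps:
E(s, p) = -15 + 3*p (E(s, p) = 3*(p - 1*5) = 3*(p - 5) = 3*(-5 + p) = -15 + 3*p)
j(C) = -27 (j(C) = -21 + 3*(-2) = -21 - 6 = -27)
N(x) = x**2 - 27*x (N(x) = (x**2 + (-15 + 3*(-4))*x) + 0*(x + 2) = (x**2 + (-15 - 12)*x) + 0*(2 + x) = (x**2 - 27*x) + 0 = x**2 - 27*x)
G(d, q) = -79 (G(d, q) = 3*(-27) + 2 = -81 + 2 = -79)
1/(G(86, 110) + N(-288)) = 1/(-79 - 288*(-27 - 288)) = 1/(-79 - 288*(-315)) = 1/(-79 + 90720) = 1/90641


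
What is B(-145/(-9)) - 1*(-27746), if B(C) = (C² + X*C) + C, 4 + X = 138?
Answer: 2444626/81 ≈ 30181.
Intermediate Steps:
X = 134 (X = -4 + 138 = 134)
B(C) = C² + 135*C (B(C) = (C² + 134*C) + C = C² + 135*C)
B(-145/(-9)) - 1*(-27746) = (-145/(-9))*(135 - 145/(-9)) - 1*(-27746) = (-145*(-⅑))*(135 - 145*(-⅑)) + 27746 = 145*(135 + 145/9)/9 + 27746 = (145/9)*(1360/9) + 27746 = 197200/81 + 27746 = 2444626/81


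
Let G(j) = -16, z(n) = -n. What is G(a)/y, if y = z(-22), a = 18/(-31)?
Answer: -8/11 ≈ -0.72727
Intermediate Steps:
a = -18/31 (a = 18*(-1/31) = -18/31 ≈ -0.58065)
y = 22 (y = -1*(-22) = 22)
G(a)/y = -16/22 = -16*1/22 = -8/11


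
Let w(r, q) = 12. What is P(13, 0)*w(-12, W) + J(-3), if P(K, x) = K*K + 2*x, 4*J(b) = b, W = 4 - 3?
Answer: 8109/4 ≈ 2027.3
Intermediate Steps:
W = 1
J(b) = b/4
P(K, x) = K² + 2*x
P(13, 0)*w(-12, W) + J(-3) = (13² + 2*0)*12 + (¼)*(-3) = (169 + 0)*12 - ¾ = 169*12 - ¾ = 2028 - ¾ = 8109/4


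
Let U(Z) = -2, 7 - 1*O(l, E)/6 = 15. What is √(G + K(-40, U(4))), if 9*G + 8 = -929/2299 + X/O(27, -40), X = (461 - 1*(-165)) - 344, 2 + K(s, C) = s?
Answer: I*√274162286/2508 ≈ 6.602*I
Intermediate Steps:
O(l, E) = -48 (O(l, E) = 42 - 6*15 = 42 - 90 = -48)
K(s, C) = -2 + s
X = 282 (X = (461 + 165) - 344 = 626 - 344 = 282)
G = -262621/165528 (G = -8/9 + (-929/2299 + 282/(-48))/9 = -8/9 + (-929*1/2299 + 282*(-1/48))/9 = -8/9 + (-929/2299 - 47/8)/9 = -8/9 + (⅑)*(-115485/18392) = -8/9 - 38495/55176 = -262621/165528 ≈ -1.5866)
√(G + K(-40, U(4))) = √(-262621/165528 + (-2 - 40)) = √(-262621/165528 - 42) = √(-7214797/165528) = I*√274162286/2508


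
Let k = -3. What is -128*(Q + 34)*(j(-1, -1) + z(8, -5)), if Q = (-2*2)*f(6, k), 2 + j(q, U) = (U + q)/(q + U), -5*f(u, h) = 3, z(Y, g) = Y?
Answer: -163072/5 ≈ -32614.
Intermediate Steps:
f(u, h) = -3/5 (f(u, h) = -1/5*3 = -3/5)
j(q, U) = -1 (j(q, U) = -2 + (U + q)/(q + U) = -2 + (U + q)/(U + q) = -2 + 1 = -1)
Q = 12/5 (Q = -2*2*(-3/5) = -4*(-3/5) = 12/5 ≈ 2.4000)
-128*(Q + 34)*(j(-1, -1) + z(8, -5)) = -128*(12/5 + 34)*(-1 + 8) = -23296*7/5 = -128*1274/5 = -163072/5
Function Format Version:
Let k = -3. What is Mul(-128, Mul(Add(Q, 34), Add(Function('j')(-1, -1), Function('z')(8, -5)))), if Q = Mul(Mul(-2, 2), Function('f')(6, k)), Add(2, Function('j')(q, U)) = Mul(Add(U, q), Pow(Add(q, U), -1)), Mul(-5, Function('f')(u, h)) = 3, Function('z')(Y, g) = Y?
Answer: Rational(-163072, 5) ≈ -32614.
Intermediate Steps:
Function('f')(u, h) = Rational(-3, 5) (Function('f')(u, h) = Mul(Rational(-1, 5), 3) = Rational(-3, 5))
Function('j')(q, U) = -1 (Function('j')(q, U) = Add(-2, Mul(Add(U, q), Pow(Add(q, U), -1))) = Add(-2, Mul(Add(U, q), Pow(Add(U, q), -1))) = Add(-2, 1) = -1)
Q = Rational(12, 5) (Q = Mul(Mul(-2, 2), Rational(-3, 5)) = Mul(-4, Rational(-3, 5)) = Rational(12, 5) ≈ 2.4000)
Mul(-128, Mul(Add(Q, 34), Add(Function('j')(-1, -1), Function('z')(8, -5)))) = Mul(-128, Mul(Add(Rational(12, 5), 34), Add(-1, 8))) = Mul(-128, Mul(Rational(182, 5), 7)) = Mul(-128, Rational(1274, 5)) = Rational(-163072, 5)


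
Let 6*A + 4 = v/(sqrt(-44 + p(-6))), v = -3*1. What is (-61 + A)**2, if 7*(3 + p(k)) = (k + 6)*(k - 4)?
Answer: 6434291/1692 - 185*I*sqrt(47)/141 ≈ 3802.8 - 8.995*I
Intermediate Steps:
v = -3
p(k) = -3 + (-4 + k)*(6 + k)/7 (p(k) = -3 + ((k + 6)*(k - 4))/7 = -3 + ((6 + k)*(-4 + k))/7 = -3 + ((-4 + k)*(6 + k))/7 = -3 + (-4 + k)*(6 + k)/7)
A = -2/3 + I*sqrt(47)/94 (A = -2/3 + (-3/sqrt(-44 + (-45/7 + (1/7)*(-6)**2 + (2/7)*(-6))))/6 = -2/3 + (-3/sqrt(-44 + (-45/7 + (1/7)*36 - 12/7)))/6 = -2/3 + (-3/sqrt(-44 + (-45/7 + 36/7 - 12/7)))/6 = -2/3 + (-3/sqrt(-44 - 3))/6 = -2/3 + (-3*(-I*sqrt(47)/47))/6 = -2/3 + (-(-3)*I*sqrt(47)/47)/6 = -2/3 + (3*I*sqrt(47)/47)/6 = -2/3 + I*sqrt(47)/94 ≈ -0.66667 + 0.072932*I)
(-61 + A)**2 = (-61 + (-2/3 + I*sqrt(47)/94))**2 = (-185/3 + I*sqrt(47)/94)**2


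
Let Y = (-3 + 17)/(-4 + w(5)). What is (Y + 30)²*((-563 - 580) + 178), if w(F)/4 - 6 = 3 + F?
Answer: -597691085/676 ≈ -8.8416e+5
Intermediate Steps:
w(F) = 36 + 4*F (w(F) = 24 + 4*(3 + F) = 24 + (12 + 4*F) = 36 + 4*F)
Y = 7/26 (Y = (-3 + 17)/(-4 + (36 + 4*5)) = 14/(-4 + (36 + 20)) = 14/(-4 + 56) = 14/52 = 14*(1/52) = 7/26 ≈ 0.26923)
(Y + 30)²*((-563 - 580) + 178) = (7/26 + 30)²*((-563 - 580) + 178) = (787/26)²*(-1143 + 178) = (619369/676)*(-965) = -597691085/676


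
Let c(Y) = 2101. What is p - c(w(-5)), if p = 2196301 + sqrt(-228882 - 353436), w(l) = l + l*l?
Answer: 2194200 + 3*I*sqrt(64702) ≈ 2.1942e+6 + 763.1*I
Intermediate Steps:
w(l) = l + l**2
p = 2196301 + 3*I*sqrt(64702) (p = 2196301 + sqrt(-582318) = 2196301 + 3*I*sqrt(64702) ≈ 2.1963e+6 + 763.1*I)
p - c(w(-5)) = (2196301 + 3*I*sqrt(64702)) - 1*2101 = (2196301 + 3*I*sqrt(64702)) - 2101 = 2194200 + 3*I*sqrt(64702)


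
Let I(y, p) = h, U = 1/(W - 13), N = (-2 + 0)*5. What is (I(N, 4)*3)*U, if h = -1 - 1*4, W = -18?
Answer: 15/31 ≈ 0.48387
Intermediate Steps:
N = -10 (N = -2*5 = -10)
U = -1/31 (U = 1/(-18 - 13) = 1/(-31) = -1/31 ≈ -0.032258)
h = -5 (h = -1 - 4 = -5)
I(y, p) = -5
(I(N, 4)*3)*U = -5*3*(-1/31) = -15*(-1/31) = 15/31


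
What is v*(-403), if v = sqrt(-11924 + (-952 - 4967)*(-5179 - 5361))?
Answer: -3224*sqrt(974599) ≈ -3.1828e+6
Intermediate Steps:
v = 8*sqrt(974599) (v = sqrt(-11924 - 5919*(-10540)) = sqrt(-11924 + 62386260) = sqrt(62374336) = 8*sqrt(974599) ≈ 7897.7)
v*(-403) = (8*sqrt(974599))*(-403) = -3224*sqrt(974599)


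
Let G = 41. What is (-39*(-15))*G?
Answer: 23985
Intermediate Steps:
(-39*(-15))*G = -39*(-15)*41 = 585*41 = 23985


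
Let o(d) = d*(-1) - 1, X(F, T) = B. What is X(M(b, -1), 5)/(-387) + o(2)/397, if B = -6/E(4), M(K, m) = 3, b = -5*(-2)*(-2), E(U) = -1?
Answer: -1181/51213 ≈ -0.023061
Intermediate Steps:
b = -20 (b = 10*(-2) = -20)
B = 6 (B = -6/(-1) = -6*(-1) = 6)
X(F, T) = 6
o(d) = -1 - d (o(d) = -d - 1 = -1 - d)
X(M(b, -1), 5)/(-387) + o(2)/397 = 6/(-387) + (-1 - 1*2)/397 = 6*(-1/387) + (-1 - 2)*(1/397) = -2/129 - 3*1/397 = -2/129 - 3/397 = -1181/51213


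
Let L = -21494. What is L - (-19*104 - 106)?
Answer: -19412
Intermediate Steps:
L - (-19*104 - 106) = -21494 - (-19*104 - 106) = -21494 - (-1976 - 106) = -21494 - 1*(-2082) = -21494 + 2082 = -19412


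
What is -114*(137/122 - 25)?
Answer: 166041/61 ≈ 2722.0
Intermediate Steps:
-114*(137/122 - 25) = -114*(-2913/122) = 166041/61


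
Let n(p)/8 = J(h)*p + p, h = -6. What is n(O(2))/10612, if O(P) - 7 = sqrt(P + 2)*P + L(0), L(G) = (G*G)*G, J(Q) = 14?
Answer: 330/2653 ≈ 0.12439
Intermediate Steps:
L(G) = G**3 (L(G) = G**2*G = G**3)
O(P) = 7 + P*sqrt(2 + P) (O(P) = 7 + (sqrt(P + 2)*P + 0**3) = 7 + (sqrt(2 + P)*P + 0) = 7 + (P*sqrt(2 + P) + 0) = 7 + P*sqrt(2 + P))
n(p) = 120*p (n(p) = 8*(14*p + p) = 8*(15*p) = 120*p)
n(O(2))/10612 = (120*(7 + 2*sqrt(2 + 2)))/10612 = (120*(7 + 2*sqrt(4)))*(1/10612) = (120*(7 + 2*2))*(1/10612) = (120*(7 + 4))*(1/10612) = (120*11)*(1/10612) = 1320*(1/10612) = 330/2653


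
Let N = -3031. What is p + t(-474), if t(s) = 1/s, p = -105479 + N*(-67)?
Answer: 46261451/474 ≈ 97598.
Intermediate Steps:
p = 97598 (p = -105479 - 3031*(-67) = -105479 + 203077 = 97598)
p + t(-474) = 97598 + 1/(-474) = 97598 - 1/474 = 46261451/474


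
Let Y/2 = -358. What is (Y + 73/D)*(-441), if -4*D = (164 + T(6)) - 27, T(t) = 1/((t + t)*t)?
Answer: 3124204524/9865 ≈ 3.1670e+5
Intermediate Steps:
Y = -716 (Y = 2*(-358) = -716)
T(t) = 1/(2*t**2) (T(t) = 1/(((2*t))*t) = (1/(2*t))/t = 1/(2*t**2))
D = -9865/288 (D = -((164 + (1/2)/6**2) - 27)/4 = -((164 + (1/2)*(1/36)) - 27)/4 = -((164 + 1/72) - 27)/4 = -(11809/72 - 27)/4 = -1/4*9865/72 = -9865/288 ≈ -34.253)
(Y + 73/D)*(-441) = (-716 + 73/(-9865/288))*(-441) = (-716 + 73*(-288/9865))*(-441) = (-716 - 21024/9865)*(-441) = -7084364/9865*(-441) = 3124204524/9865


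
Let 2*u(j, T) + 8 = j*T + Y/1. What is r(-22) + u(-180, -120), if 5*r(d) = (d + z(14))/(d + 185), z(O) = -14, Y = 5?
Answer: 17601483/1630 ≈ 10798.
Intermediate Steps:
r(d) = (-14 + d)/(5*(185 + d)) (r(d) = ((d - 14)/(d + 185))/5 = ((-14 + d)/(185 + d))/5 = (-14 + d)/(5*(185 + d)))
u(j, T) = -3/2 + T*j/2 (u(j, T) = -4 + (j*T + 5/1)/2 = -4 + (T*j + 5*1)/2 = -4 + (T*j + 5)/2 = -4 + (5 + T*j)/2 = -4 + (5/2 + T*j/2) = -3/2 + T*j/2)
r(-22) + u(-180, -120) = (-14 - 22)/(5*(185 - 22)) + (-3/2 + (½)*(-120)*(-180)) = (⅕)*(-36)/163 + (-3/2 + 10800) = (⅕)*(1/163)*(-36) + 21597/2 = -36/815 + 21597/2 = 17601483/1630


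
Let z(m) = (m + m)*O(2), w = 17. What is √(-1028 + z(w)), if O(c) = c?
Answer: 8*I*√15 ≈ 30.984*I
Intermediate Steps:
z(m) = 4*m (z(m) = (m + m)*2 = (2*m)*2 = 4*m)
√(-1028 + z(w)) = √(-1028 + 4*17) = √(-1028 + 68) = √(-960) = 8*I*√15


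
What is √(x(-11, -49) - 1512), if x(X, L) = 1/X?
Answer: I*√182963/11 ≈ 38.886*I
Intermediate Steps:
√(x(-11, -49) - 1512) = √(1/(-11) - 1512) = √(-1/11 - 1512) = √(-16633/11) = I*√182963/11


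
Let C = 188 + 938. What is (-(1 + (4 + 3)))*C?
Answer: -9008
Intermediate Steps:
C = 1126
(-(1 + (4 + 3)))*C = -(1 + (4 + 3))*1126 = -(1 + 7)*1126 = -1*8*1126 = -8*1126 = -9008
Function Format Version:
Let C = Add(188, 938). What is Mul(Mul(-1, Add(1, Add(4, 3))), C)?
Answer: -9008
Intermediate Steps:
C = 1126
Mul(Mul(-1, Add(1, Add(4, 3))), C) = Mul(Mul(-1, Add(1, Add(4, 3))), 1126) = Mul(Mul(-1, Add(1, 7)), 1126) = Mul(Mul(-1, 8), 1126) = Mul(-8, 1126) = -9008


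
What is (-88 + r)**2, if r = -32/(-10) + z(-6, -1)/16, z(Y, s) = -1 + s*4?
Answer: 46362481/6400 ≈ 7244.1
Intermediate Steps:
z(Y, s) = -1 + 4*s
r = 231/80 (r = -32/(-10) + (-1 + 4*(-1))/16 = -32*(-1/10) + (-1 - 4)*(1/16) = 16/5 - 5*1/16 = 16/5 - 5/16 = 231/80 ≈ 2.8875)
(-88 + r)**2 = (-88 + 231/80)**2 = (-6809/80)**2 = 46362481/6400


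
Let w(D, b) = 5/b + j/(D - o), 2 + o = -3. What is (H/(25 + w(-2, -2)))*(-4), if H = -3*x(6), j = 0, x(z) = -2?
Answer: -16/15 ≈ -1.0667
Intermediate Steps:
o = -5 (o = -2 - 3 = -5)
H = 6 (H = -3*(-2) = 6)
w(D, b) = 5/b (w(D, b) = 5/b + 0/(D - 1*(-5)) = 5/b + 0/(D + 5) = 5/b + 0/(5 + D) = 5/b + 0 = 5/b)
(H/(25 + w(-2, -2)))*(-4) = (6/(25 + 5/(-2)))*(-4) = (6/(25 + 5*(-1/2)))*(-4) = (6/(25 - 5/2))*(-4) = (6/(45/2))*(-4) = ((2/45)*6)*(-4) = (4/15)*(-4) = -16/15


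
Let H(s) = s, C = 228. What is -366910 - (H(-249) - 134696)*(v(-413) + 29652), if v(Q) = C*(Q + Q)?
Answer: -21412899730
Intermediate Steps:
v(Q) = 456*Q (v(Q) = 228*(Q + Q) = 228*(2*Q) = 456*Q)
-366910 - (H(-249) - 134696)*(v(-413) + 29652) = -366910 - (-249 - 134696)*(456*(-413) + 29652) = -366910 - (-134945)*(-188328 + 29652) = -366910 - (-134945)*(-158676) = -366910 - 1*21412532820 = -366910 - 21412532820 = -21412899730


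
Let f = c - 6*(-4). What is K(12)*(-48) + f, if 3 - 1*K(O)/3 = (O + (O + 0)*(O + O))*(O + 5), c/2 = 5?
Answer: 734002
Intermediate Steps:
c = 10 (c = 2*5 = 10)
K(O) = 9 - 3*(5 + O)*(O + 2*O²) (K(O) = 9 - 3*(O + (O + 0)*(O + O))*(O + 5) = 9 - 3*(O + O*(2*O))*(5 + O) = 9 - 3*(O + 2*O²)*(5 + O) = 9 - 3*(5 + O)*(O + 2*O²))
f = 34 (f = 10 - 6*(-4) = 10 + 24 = 34)
K(12)*(-48) + f = (9 - 33*12² - 15*12 - 6*12³)*(-48) + 34 = (9 - 33*144 - 180 - 6*1728)*(-48) + 34 = (9 - 4752 - 180 - 10368)*(-48) + 34 = -15291*(-48) + 34 = 733968 + 34 = 734002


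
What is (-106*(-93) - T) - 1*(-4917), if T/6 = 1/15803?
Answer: 233489319/15803 ≈ 14775.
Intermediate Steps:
T = 6/15803 ≈ 0.00037967
(-106*(-93) - T) - 1*(-4917) = (-106*(-93) - 1*6/15803) - 1*(-4917) = (9858 - 6/15803) + 4917 = 155785968/15803 + 4917 = 233489319/15803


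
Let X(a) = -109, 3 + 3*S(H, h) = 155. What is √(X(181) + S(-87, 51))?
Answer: 5*I*√21/3 ≈ 7.6376*I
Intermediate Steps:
S(H, h) = 152/3 (S(H, h) = -1 + (⅓)*155 = -1 + 155/3 = 152/3)
√(X(181) + S(-87, 51)) = √(-109 + 152/3) = √(-175/3) = 5*I*√21/3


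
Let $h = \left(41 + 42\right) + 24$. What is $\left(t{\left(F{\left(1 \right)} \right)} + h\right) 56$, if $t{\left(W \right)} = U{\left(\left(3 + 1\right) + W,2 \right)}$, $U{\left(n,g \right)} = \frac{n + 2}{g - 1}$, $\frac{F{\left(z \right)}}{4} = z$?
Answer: $6552$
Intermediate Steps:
$F{\left(z \right)} = 4 z$
$h = 107$ ($h = 83 + 24 = 107$)
$U{\left(n,g \right)} = \frac{2 + n}{-1 + g}$
$t{\left(W \right)} = 6 + W$ ($t{\left(W \right)} = \frac{2 + \left(\left(3 + 1\right) + W\right)}{-1 + 2} = \frac{2 + \left(4 + W\right)}{1} = 1 \left(6 + W\right) = 6 + W$)
$\left(t{\left(F{\left(1 \right)} \right)} + h\right) 56 = \left(\left(6 + 4 \cdot 1\right) + 107\right) 56 = \left(\left(6 + 4\right) + 107\right) 56 = \left(10 + 107\right) 56 = 117 \cdot 56 = 6552$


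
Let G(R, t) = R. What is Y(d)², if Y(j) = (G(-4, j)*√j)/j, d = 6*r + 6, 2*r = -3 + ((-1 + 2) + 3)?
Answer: 16/9 ≈ 1.7778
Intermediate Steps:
r = ½ (r = (-3 + ((-1 + 2) + 3))/2 = (-3 + (1 + 3))/2 = (-3 + 4)/2 = (½)*1 = ½ ≈ 0.50000)
d = 9 (d = 6*(½) + 6 = 3 + 6 = 9)
Y(j) = -4/√j (Y(j) = (-4*√j)/j = -4/√j)
Y(d)² = (-4/√9)² = (-4*⅓)² = (-4/3)² = 16/9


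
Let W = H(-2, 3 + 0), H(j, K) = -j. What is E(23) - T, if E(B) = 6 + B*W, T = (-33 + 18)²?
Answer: -173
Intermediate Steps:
T = 225 (T = (-15)² = 225)
W = 2 (W = -1*(-2) = 2)
E(B) = 6 + 2*B (E(B) = 6 + B*2 = 6 + 2*B)
E(23) - T = (6 + 2*23) - 1*225 = (6 + 46) - 225 = 52 - 225 = -173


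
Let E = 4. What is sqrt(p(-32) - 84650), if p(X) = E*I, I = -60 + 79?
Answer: 7*I*sqrt(1726) ≈ 290.82*I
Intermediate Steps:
I = 19
p(X) = 76 (p(X) = 4*19 = 76)
sqrt(p(-32) - 84650) = sqrt(76 - 84650) = sqrt(-84574) = 7*I*sqrt(1726)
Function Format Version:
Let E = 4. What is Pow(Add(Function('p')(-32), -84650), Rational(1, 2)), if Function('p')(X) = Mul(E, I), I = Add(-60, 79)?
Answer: Mul(7, I, Pow(1726, Rational(1, 2))) ≈ Mul(290.82, I)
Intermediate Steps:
I = 19
Function('p')(X) = 76 (Function('p')(X) = Mul(4, 19) = 76)
Pow(Add(Function('p')(-32), -84650), Rational(1, 2)) = Pow(Add(76, -84650), Rational(1, 2)) = Pow(-84574, Rational(1, 2)) = Mul(7, I, Pow(1726, Rational(1, 2)))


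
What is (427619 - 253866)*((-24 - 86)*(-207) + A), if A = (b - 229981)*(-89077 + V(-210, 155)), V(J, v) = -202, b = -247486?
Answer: 7406707970593439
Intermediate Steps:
A = 42627776293 (A = (-247486 - 229981)*(-89077 - 202) = -477467*(-89279) = 42627776293)
(427619 - 253866)*((-24 - 86)*(-207) + A) = (427619 - 253866)*((-24 - 86)*(-207) + 42627776293) = 173753*(-110*(-207) + 42627776293) = 173753*(22770 + 42627776293) = 173753*42627799063 = 7406707970593439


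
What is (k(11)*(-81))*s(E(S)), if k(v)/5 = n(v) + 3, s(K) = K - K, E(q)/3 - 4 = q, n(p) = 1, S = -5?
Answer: 0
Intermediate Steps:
E(q) = 12 + 3*q
s(K) = 0
k(v) = 20 (k(v) = 5*(1 + 3) = 5*4 = 20)
(k(11)*(-81))*s(E(S)) = (20*(-81))*0 = -1620*0 = 0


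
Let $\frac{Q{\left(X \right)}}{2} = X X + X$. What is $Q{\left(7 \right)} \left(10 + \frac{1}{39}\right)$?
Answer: $\frac{43792}{39} \approx 1122.9$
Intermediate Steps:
$Q{\left(X \right)} = 2 X + 2 X^{2}$ ($Q{\left(X \right)} = 2 \left(X X + X\right) = 2 \left(X^{2} + X\right) = 2 \left(X + X^{2}\right) = 2 X + 2 X^{2}$)
$Q{\left(7 \right)} \left(10 + \frac{1}{39}\right) = 2 \cdot 7 \left(1 + 7\right) \left(10 + \frac{1}{39}\right) = 2 \cdot 7 \cdot 8 \left(10 + \frac{1}{39}\right) = 112 \cdot \frac{391}{39} = \frac{43792}{39}$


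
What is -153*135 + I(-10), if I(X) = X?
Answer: -20665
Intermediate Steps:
-153*135 + I(-10) = -153*135 - 10 = -20655 - 10 = -20665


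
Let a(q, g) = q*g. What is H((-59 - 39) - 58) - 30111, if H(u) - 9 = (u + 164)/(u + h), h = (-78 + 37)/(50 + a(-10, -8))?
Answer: -611703782/20321 ≈ -30102.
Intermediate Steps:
a(q, g) = g*q
h = -41/130 (h = (-78 + 37)/(50 - 8*(-10)) = -41/(50 + 80) = -41/130 ≈ -0.31538)
H(u) = 9 + (164 + u)/(-41/130 + u) (H(u) = 9 + (u + 164)/(u - 41/130) = 9 + (164 + u)/(-41/130 + u))
H((-59 - 39) - 58) - 30111 = (20951 + 1300*((-59 - 39) - 58))/(-41 + 130*((-59 - 39) - 58)) - 30111 = (20951 + 1300*(-98 - 58))/(-41 + 130*(-98 - 58)) - 30111 = (20951 + 1300*(-156))/(-41 + 130*(-156)) - 30111 = (20951 - 202800)/(-41 - 20280) - 30111 = -181849/(-20321) - 30111 = -1/20321*(-181849) - 30111 = 181849/20321 - 30111 = -611703782/20321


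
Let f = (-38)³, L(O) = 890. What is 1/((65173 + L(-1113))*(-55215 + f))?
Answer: -1/7272677481 ≈ -1.3750e-10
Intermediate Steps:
f = -54872
1/((65173 + L(-1113))*(-55215 + f)) = 1/((65173 + 890)*(-55215 - 54872)) = 1/(66063*(-110087)) = 1/(-7272677481) = -1/7272677481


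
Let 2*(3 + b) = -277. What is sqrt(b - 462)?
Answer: I*sqrt(2414)/2 ≈ 24.566*I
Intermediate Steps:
b = -283/2 (b = -3 + (1/2)*(-277) = -3 - 277/2 = -283/2 ≈ -141.50)
sqrt(b - 462) = sqrt(-283/2 - 462) = sqrt(-1207/2) = I*sqrt(2414)/2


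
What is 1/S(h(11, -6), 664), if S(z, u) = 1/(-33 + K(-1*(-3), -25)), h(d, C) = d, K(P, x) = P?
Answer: -30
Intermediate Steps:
S(z, u) = -1/30 (S(z, u) = 1/(-33 - 1*(-3)) = 1/(-33 + 3) = 1/(-30) = -1/30)
1/S(h(11, -6), 664) = 1/(-1/30) = -30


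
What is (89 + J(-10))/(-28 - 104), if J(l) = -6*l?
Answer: -149/132 ≈ -1.1288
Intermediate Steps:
(89 + J(-10))/(-28 - 104) = (89 - 6*(-10))/(-28 - 104) = (89 + 60)/(-132) = 149*(-1/132) = -149/132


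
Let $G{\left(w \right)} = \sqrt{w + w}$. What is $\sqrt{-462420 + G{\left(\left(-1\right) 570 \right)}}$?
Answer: $\sqrt{-462420 + 2 i \sqrt{285}} \approx 0.025 + 680.01 i$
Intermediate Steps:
$G{\left(w \right)} = \sqrt{2} \sqrt{w}$ ($G{\left(w \right)} = \sqrt{2 w} = \sqrt{2} \sqrt{w}$)
$\sqrt{-462420 + G{\left(\left(-1\right) 570 \right)}} = \sqrt{-462420 + \sqrt{2} \sqrt{\left(-1\right) 570}} = \sqrt{-462420 + \sqrt{2} \sqrt{-570}} = \sqrt{-462420 + \sqrt{2} i \sqrt{570}} = \sqrt{-462420 + 2 i \sqrt{285}}$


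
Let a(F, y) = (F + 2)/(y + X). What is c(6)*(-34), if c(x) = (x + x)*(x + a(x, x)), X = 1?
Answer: -20400/7 ≈ -2914.3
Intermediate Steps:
a(F, y) = (2 + F)/(1 + y) (a(F, y) = (F + 2)/(y + 1) = (2 + F)/(1 + y))
c(x) = 2*x*(x + (2 + x)/(1 + x)) (c(x) = (x + x)*(x + (2 + x)/(1 + x)) = (2*x)*(x + (2 + x)/(1 + x)) = 2*x*(x + (2 + x)/(1 + x)))
c(6)*(-34) = (2*6*(2 + 6 + 6*(1 + 6))/(1 + 6))*(-34) = (2*6*(2 + 6 + 6*7)/7)*(-34) = (2*6*(⅐)*(2 + 6 + 42))*(-34) = (2*6*(⅐)*50)*(-34) = (600/7)*(-34) = -20400/7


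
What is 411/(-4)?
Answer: -411/4 ≈ -102.75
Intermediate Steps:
411/(-4) = -¼*411 = -411/4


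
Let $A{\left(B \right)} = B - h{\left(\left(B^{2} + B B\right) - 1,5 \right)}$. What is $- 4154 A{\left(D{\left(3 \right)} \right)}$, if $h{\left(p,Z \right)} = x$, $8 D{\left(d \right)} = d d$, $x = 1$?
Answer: $- \frac{2077}{4} \approx -519.25$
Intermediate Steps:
$D{\left(d \right)} = \frac{d^{2}}{8}$ ($D{\left(d \right)} = \frac{d d}{8} = \frac{d^{2}}{8}$)
$h{\left(p,Z \right)} = 1$
$A{\left(B \right)} = -1 + B$ ($A{\left(B \right)} = B - 1 = -1 + B$)
$- 4154 A{\left(D{\left(3 \right)} \right)} = - 4154 \left(-1 + \frac{3^{2}}{8}\right) = - 4154 \left(-1 + \frac{1}{8} \cdot 9\right) = - 4154 \left(-1 + \frac{9}{8}\right) = \left(-4154\right) \frac{1}{8} = - \frac{2077}{4}$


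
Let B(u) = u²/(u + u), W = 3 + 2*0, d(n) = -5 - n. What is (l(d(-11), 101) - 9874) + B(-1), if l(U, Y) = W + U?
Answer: -19731/2 ≈ -9865.5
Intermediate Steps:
W = 3 (W = 3 + 0 = 3)
B(u) = u/2 (B(u) = u²/((2*u)) = (1/(2*u))*u² = u/2)
l(U, Y) = 3 + U
(l(d(-11), 101) - 9874) + B(-1) = ((3 + (-5 - 1*(-11))) - 9874) + (½)*(-1) = ((3 + (-5 + 11)) - 9874) - ½ = ((3 + 6) - 9874) - ½ = (9 - 9874) - ½ = -9865 - ½ = -19731/2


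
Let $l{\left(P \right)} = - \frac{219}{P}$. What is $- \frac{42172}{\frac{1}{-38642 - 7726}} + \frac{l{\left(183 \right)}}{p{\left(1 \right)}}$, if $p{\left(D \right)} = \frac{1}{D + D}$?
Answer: $\frac{119281308910}{61} \approx 1.9554 \cdot 10^{9}$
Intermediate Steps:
$p{\left(D \right)} = \frac{1}{2 D}$
$- \frac{42172}{\frac{1}{-38642 - 7726}} + \frac{l{\left(183 \right)}}{p{\left(1 \right)}} = - \frac{42172}{\frac{1}{-38642 - 7726}} + \frac{\left(-219\right) \frac{1}{183}}{\frac{1}{2} \cdot 1^{-1}} = - \frac{42172}{\frac{1}{-46368}} + \frac{\left(-219\right) \frac{1}{183}}{\frac{1}{2} \cdot 1} = - \frac{42172}{- \frac{1}{46368}} - \frac{73 \frac{1}{\frac{1}{2}}}{61} = \left(-42172\right) \left(-46368\right) - \frac{146}{61} = 1955431296 - \frac{146}{61} = \frac{119281308910}{61}$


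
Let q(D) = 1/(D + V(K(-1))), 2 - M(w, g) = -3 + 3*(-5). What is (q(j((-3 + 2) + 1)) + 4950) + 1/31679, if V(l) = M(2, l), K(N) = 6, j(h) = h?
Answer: 3136252699/633580 ≈ 4950.0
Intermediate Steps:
M(w, g) = 20 (M(w, g) = 2 - (-3 + 3*(-5)) = 2 - (-3 - 15) = 2 - 1*(-18) = 2 + 18 = 20)
V(l) = 20
q(D) = 1/(20 + D) (q(D) = 1/(D + 20) = 1/(20 + D))
(q(j((-3 + 2) + 1)) + 4950) + 1/31679 = (1/(20 + ((-3 + 2) + 1)) + 4950) + 1/31679 = (1/(20 + (-1 + 1)) + 4950) + 1/31679 = (1/(20 + 0) + 4950) + 1/31679 = (1/20 + 4950) + 1/31679 = 99001/20 + 1/31679 = 3136252699/633580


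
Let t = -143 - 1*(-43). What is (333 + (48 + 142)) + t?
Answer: 423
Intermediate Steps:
t = -100 (t = -143 + 43 = -100)
(333 + (48 + 142)) + t = (333 + (48 + 142)) - 100 = (333 + 190) - 100 = 523 - 100 = 423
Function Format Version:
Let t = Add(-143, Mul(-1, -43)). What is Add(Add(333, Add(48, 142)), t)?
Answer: 423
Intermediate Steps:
t = -100 (t = Add(-143, 43) = -100)
Add(Add(333, Add(48, 142)), t) = Add(Add(333, Add(48, 142)), -100) = Add(Add(333, 190), -100) = Add(523, -100) = 423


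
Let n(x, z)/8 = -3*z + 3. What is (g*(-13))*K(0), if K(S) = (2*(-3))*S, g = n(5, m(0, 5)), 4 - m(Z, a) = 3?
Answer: 0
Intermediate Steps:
m(Z, a) = 1 (m(Z, a) = 4 - 1*3 = 4 - 3 = 1)
n(x, z) = 24 - 24*z (n(x, z) = 8*(-3*z + 3) = 8*(3 - 3*z) = 24 - 24*z)
g = 0 (g = 24 - 24*1 = 24 - 24 = 0)
K(S) = -6*S
(g*(-13))*K(0) = (0*(-13))*(-6*0) = 0*0 = 0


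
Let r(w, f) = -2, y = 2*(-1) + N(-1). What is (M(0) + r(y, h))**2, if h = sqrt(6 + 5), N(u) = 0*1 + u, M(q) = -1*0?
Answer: 4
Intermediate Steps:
M(q) = 0
N(u) = u (N(u) = 0 + u = u)
y = -3 (y = 2*(-1) - 1 = -2 - 1 = -3)
h = sqrt(11) ≈ 3.3166
(M(0) + r(y, h))**2 = (0 - 2)**2 = (-2)**2 = 4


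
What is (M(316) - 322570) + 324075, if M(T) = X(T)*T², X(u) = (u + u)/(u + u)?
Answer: 101361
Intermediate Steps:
X(u) = 1 (X(u) = (2*u)/((2*u)) = (2*u)*(1/(2*u)) = 1)
M(T) = T² (M(T) = 1*T² = T²)
(M(316) - 322570) + 324075 = (316² - 322570) + 324075 = (99856 - 322570) + 324075 = -222714 + 324075 = 101361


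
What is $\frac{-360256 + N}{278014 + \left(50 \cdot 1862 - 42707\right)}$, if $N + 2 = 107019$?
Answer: $- \frac{84413}{109469} \approx -0.77111$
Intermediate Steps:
$N = 107017$ ($N = -2 + 107019 = 107017$)
$\frac{-360256 + N}{278014 + \left(50 \cdot 1862 - 42707\right)} = \frac{-360256 + 107017}{278014 + \left(50 \cdot 1862 - 42707\right)} = - \frac{253239}{278014 + \left(93100 - 42707\right)} = - \frac{253239}{278014 + 50393} = - \frac{253239}{328407} = \left(-253239\right) \frac{1}{328407} = - \frac{84413}{109469}$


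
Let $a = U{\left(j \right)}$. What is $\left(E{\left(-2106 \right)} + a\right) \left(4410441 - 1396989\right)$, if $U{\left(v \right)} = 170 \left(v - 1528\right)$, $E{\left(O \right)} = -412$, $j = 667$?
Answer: $-442320511464$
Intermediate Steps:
$U{\left(v \right)} = -259760 + 170 v$ ($U{\left(v \right)} = 170 \left(-1528 + v\right) = -259760 + 170 v$)
$a = -146370$ ($a = -259760 + 170 \cdot 667 = -259760 + 113390 = -146370$)
$\left(E{\left(-2106 \right)} + a\right) \left(4410441 - 1396989\right) = \left(-412 - 146370\right) \left(4410441 - 1396989\right) = \left(-146782\right) 3013452 = -442320511464$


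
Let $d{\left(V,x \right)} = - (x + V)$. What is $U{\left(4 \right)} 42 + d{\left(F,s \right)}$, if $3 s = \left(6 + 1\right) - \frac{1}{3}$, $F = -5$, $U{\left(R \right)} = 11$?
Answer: $\frac{4183}{9} \approx 464.78$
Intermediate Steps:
$s = \frac{20}{9}$ ($s = \frac{\left(6 + 1\right) - \frac{1}{3}}{3} = \frac{7 - \frac{1}{3}}{3} = \frac{1}{3} \cdot \frac{20}{3} = \frac{20}{9} \approx 2.2222$)
$d{\left(V,x \right)} = - V - x$ ($d{\left(V,x \right)} = - (V + x) = - V - x$)
$U{\left(4 \right)} 42 + d{\left(F,s \right)} = 11 \cdot 42 - - \frac{25}{9} = 462 + \left(5 - \frac{20}{9}\right) = 462 + \frac{25}{9} = \frac{4183}{9}$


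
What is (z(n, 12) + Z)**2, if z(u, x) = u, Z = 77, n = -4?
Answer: 5329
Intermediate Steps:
(z(n, 12) + Z)**2 = (-4 + 77)**2 = 73**2 = 5329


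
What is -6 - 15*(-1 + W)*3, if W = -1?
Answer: 84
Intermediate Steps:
-6 - 15*(-1 + W)*3 = -6 - 15*(-1 - 1)*3 = -6 - (-30)*3 = -6 - 15*(-6) = -6 + 90 = 84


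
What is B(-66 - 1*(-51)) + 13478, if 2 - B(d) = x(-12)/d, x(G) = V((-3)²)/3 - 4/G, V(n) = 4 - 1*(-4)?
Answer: 67401/5 ≈ 13480.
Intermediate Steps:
V(n) = 8 (V(n) = 4 + 4 = 8)
x(G) = 8/3 - 4/G
B(d) = 2 - 3/d (B(d) = 2 - (8/3 - 4/(-12))/d = 2 - (8/3 - 4*(-1/12))/d = 2 - (8/3 + ⅓)/d = 2 - 3/d)
B(-66 - 1*(-51)) + 13478 = (2 - 3/(-66 - 1*(-51))) + 13478 = (2 - 3/(-66 + 51)) + 13478 = (2 - 3/(-15)) + 13478 = (2 - 3*(-1/15)) + 13478 = (2 + ⅕) + 13478 = 11/5 + 13478 = 67401/5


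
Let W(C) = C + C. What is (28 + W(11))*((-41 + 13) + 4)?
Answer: -1200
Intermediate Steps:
W(C) = 2*C
(28 + W(11))*((-41 + 13) + 4) = (28 + 2*11)*((-41 + 13) + 4) = (28 + 22)*(-28 + 4) = 50*(-24) = -1200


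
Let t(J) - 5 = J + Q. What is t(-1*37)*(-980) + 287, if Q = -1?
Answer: 32627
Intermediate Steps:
t(J) = 4 + J (t(J) = 5 + (J - 1) = 5 + (-1 + J) = 4 + J)
t(-1*37)*(-980) + 287 = (4 - 1*37)*(-980) + 287 = (4 - 37)*(-980) + 287 = -33*(-980) + 287 = 32340 + 287 = 32627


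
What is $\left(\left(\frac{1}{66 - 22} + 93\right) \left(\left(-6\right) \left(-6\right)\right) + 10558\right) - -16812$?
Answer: $\frac{337907}{11} \approx 30719.0$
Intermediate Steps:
$\left(\left(\frac{1}{66 - 22} + 93\right) \left(\left(-6\right) \left(-6\right)\right) + 10558\right) - -16812 = \left(\left(\frac{1}{44} + 93\right) 36 + 10558\right) + 16812 = \left(\frac{4093}{44} \cdot 36 + 10558\right) + 16812 = \left(\frac{36837}{11} + 10558\right) + 16812 = \frac{152975}{11} + 16812 = \frac{337907}{11}$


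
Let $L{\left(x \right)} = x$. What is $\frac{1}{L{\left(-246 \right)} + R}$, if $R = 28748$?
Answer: $\frac{1}{28502} \approx 3.5085 \cdot 10^{-5}$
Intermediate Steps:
$\frac{1}{L{\left(-246 \right)} + R} = \frac{1}{-246 + 28748} = \frac{1}{28502}$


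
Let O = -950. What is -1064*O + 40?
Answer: 1010840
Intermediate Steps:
-1064*O + 40 = -1064*(-950) + 40 = 1010800 + 40 = 1010840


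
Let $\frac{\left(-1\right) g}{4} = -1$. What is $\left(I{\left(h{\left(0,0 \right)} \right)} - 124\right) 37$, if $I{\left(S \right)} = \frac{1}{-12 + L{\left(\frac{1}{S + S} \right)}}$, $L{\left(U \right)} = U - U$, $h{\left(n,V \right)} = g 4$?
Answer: $- \frac{55093}{12} \approx -4591.1$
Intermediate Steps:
$g = 4$ ($g = \left(-4\right) \left(-1\right) = 4$)
$h{\left(n,V \right)} = 16$ ($h{\left(n,V \right)} = 4 \cdot 4 = 16$)
$L{\left(U \right)} = 0$
$I{\left(S \right)} = - \frac{1}{12}$ ($I{\left(S \right)} = \frac{1}{-12 + 0} = \frac{1}{-12} = - \frac{1}{12}$)
$\left(I{\left(h{\left(0,0 \right)} \right)} - 124\right) 37 = \left(- \frac{1}{12} - 124\right) 37 = \left(- \frac{1489}{12}\right) 37 = - \frac{55093}{12}$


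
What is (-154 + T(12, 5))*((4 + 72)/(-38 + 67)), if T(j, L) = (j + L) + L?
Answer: -10032/29 ≈ -345.93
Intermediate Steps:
T(j, L) = j + 2*L (T(j, L) = (L + j) + L = j + 2*L)
(-154 + T(12, 5))*((4 + 72)/(-38 + 67)) = (-154 + (12 + 2*5))*((4 + 72)/(-38 + 67)) = (-154 + (12 + 10))*(76/29) = (-154 + 22)*(76*(1/29)) = -132*76/29 = -10032/29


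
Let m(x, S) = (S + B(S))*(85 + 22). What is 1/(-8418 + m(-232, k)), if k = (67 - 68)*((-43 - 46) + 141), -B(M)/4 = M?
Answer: 1/8274 ≈ 0.00012086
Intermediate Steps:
B(M) = -4*M
k = -52 (k = -(-89 + 141) = -1*52 = -52)
m(x, S) = -321*S (m(x, S) = (S - 4*S)*(85 + 22) = -3*S*107 = -321*S)
1/(-8418 + m(-232, k)) = 1/(-8418 - 321*(-52)) = 1/(-8418 + 16692) = 1/8274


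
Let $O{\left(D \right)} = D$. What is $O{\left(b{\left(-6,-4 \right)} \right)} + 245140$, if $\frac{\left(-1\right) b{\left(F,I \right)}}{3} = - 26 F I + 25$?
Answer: $246937$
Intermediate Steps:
$b{\left(F,I \right)} = -75 + 78 F I$ ($b{\left(F,I \right)} = - 3 \left(- 26 F I + 25\right) = - 3 \left(25 - 26 F I\right) = -75 + 78 F I$)
$O{\left(b{\left(-6,-4 \right)} \right)} + 245140 = \left(-75 + 78 \left(-6\right) \left(-4\right)\right) + 245140 = \left(-75 + 1872\right) + 245140 = 1797 + 245140 = 246937$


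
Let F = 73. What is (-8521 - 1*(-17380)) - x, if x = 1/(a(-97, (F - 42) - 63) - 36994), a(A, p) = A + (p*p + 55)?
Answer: 319030309/36012 ≈ 8859.0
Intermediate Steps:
a(A, p) = 55 + A + p² (a(A, p) = A + (p² + 55) = A + (55 + p²) = 55 + A + p²)
x = -1/36012 (x = 1/((55 - 97 + ((73 - 42) - 63)²) - 36994) = 1/((55 - 97 + (31 - 63)²) - 36994) = 1/((55 - 97 + (-32)²) - 36994) = 1/((55 - 97 + 1024) - 36994) = 1/(982 - 36994) = 1/(-36012) = -1/36012 ≈ -2.7769e-5)
(-8521 - 1*(-17380)) - x = (-8521 - 1*(-17380)) - 1*(-1/36012) = (-8521 + 17380) + 1/36012 = 8859 + 1/36012 = 319030309/36012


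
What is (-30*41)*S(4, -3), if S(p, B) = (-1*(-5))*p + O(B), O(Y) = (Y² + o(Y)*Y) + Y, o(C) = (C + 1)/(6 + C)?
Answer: -34440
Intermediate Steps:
o(C) = (1 + C)/(6 + C)
O(Y) = Y + Y² + Y*(1 + Y)/(6 + Y) (O(Y) = (Y² + ((1 + Y)/(6 + Y))*Y) + Y = (Y² + Y*(1 + Y)/(6 + Y)) + Y = Y + Y² + Y*(1 + Y)/(6 + Y))
S(p, B) = 5*p + B*(7 + B² + 8*B)/(6 + B) (S(p, B) = (-1*(-5))*p + B*(7 + B² + 8*B)/(6 + B) = 5*p + B*(7 + B² + 8*B)/(6 + B))
(-30*41)*S(4, -3) = (-30*41)*((-3*(1 - 3 + (1 - 3)*(6 - 3)) + 5*4*(6 - 3))/(6 - 3)) = -1230*(-3*(1 - 3 - 2*3) + 5*4*3)/3 = -410*(-3*(1 - 3 - 6) + 60) = -410*(-3*(-8) + 60) = -410*(24 + 60) = -410*84 = -1230*28 = -34440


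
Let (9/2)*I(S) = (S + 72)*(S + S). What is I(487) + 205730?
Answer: 2940502/9 ≈ 3.2672e+5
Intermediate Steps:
I(S) = 4*S*(72 + S)/9 (I(S) = 2*((S + 72)*(S + S))/9 = 2*((72 + S)*(2*S))/9 = 2*(2*S*(72 + S))/9 = 4*S*(72 + S)/9)
I(487) + 205730 = (4/9)*487*(72 + 487) + 205730 = (4/9)*487*559 + 205730 = 1088932/9 + 205730 = 2940502/9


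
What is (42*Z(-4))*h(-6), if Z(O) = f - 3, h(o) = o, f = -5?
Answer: 2016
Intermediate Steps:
Z(O) = -8 (Z(O) = -5 - 3 = -8)
(42*Z(-4))*h(-6) = (42*(-8))*(-6) = -336*(-6) = 2016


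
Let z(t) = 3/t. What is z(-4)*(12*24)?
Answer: -216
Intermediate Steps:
z(-4)*(12*24) = (3/(-4))*(12*24) = (3*(-1/4))*288 = -3/4*288 = -216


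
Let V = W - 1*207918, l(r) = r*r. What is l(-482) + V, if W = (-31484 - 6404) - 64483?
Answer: -77965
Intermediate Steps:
W = -102371 (W = -37888 - 64483 = -102371)
l(r) = r**2
V = -310289 (V = -102371 - 1*207918 = -102371 - 207918 = -310289)
l(-482) + V = (-482)**2 - 310289 = 232324 - 310289 = -77965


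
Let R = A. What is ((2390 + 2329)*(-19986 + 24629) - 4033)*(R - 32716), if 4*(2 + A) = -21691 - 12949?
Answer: -906438219352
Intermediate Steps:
A = -8662 (A = -2 + (-21691 - 12949)/4 = -2 + (1/4)*(-34640) = -2 - 8660 = -8662)
R = -8662
((2390 + 2329)*(-19986 + 24629) - 4033)*(R - 32716) = ((2390 + 2329)*(-19986 + 24629) - 4033)*(-8662 - 32716) = (4719*4643 - 4033)*(-41378) = (21910317 - 4033)*(-41378) = 21906284*(-41378) = -906438219352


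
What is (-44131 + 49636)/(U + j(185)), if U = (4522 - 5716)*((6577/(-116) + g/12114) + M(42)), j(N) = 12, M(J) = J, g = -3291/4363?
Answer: 937530907710/2990871033293 ≈ 0.31346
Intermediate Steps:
g = -3291/4363 (g = -3291*1/4363 = -3291/4363 ≈ -0.75430)
U = 2988827369189/170305342 (U = (4522 - 5716)*((6577/(-116) - 3291/4363/12114) + 42) = -1194*((6577*(-1/116) - 3291/4363*1/12114) + 42) = -1194*((-6577/116 - 1097/17617794) + 42) = -1194*(-57936179195/1021832052 + 42) = -1194*(-15019233011/1021832052) = 2988827369189/170305342 ≈ 17550.)
(-44131 + 49636)/(U + j(185)) = (-44131 + 49636)/(2988827369189/170305342 + 12) = 5505/(2990871033293/170305342) = 5505*(170305342/2990871033293) = 937530907710/2990871033293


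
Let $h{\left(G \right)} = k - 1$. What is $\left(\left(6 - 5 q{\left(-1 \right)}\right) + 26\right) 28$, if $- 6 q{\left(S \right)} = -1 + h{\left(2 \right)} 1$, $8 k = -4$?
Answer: $\frac{2513}{3} \approx 837.67$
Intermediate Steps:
$k = - \frac{1}{2}$ ($k = \frac{1}{8} \left(-4\right) = - \frac{1}{2} \approx -0.5$)
$h{\left(G \right)} = - \frac{3}{2}$ ($h{\left(G \right)} = - \frac{1}{2} - 1 = - \frac{3}{2}$)
$q{\left(S \right)} = \frac{5}{12}$ ($q{\left(S \right)} = - \frac{-1 - \frac{3}{2}}{6} = \left(- \frac{1}{6}\right) \left(- \frac{5}{2}\right) = \frac{5}{12}$)
$\left(\left(6 - 5 q{\left(-1 \right)}\right) + 26\right) 28 = \left(\left(6 - \frac{25}{12}\right) + 26\right) 28 = \left(\frac{47}{12} + 26\right) 28 = \frac{359}{12} \cdot 28 = \frac{2513}{3}$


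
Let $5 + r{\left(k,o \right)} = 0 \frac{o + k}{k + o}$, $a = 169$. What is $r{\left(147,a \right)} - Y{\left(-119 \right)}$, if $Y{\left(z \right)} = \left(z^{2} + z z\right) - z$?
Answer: $-28446$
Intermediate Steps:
$r{\left(k,o \right)} = -5$ ($r{\left(k,o \right)} = -5 + 0 \frac{o + k}{k + o} = -5 + 0 \frac{k + o}{k + o} = -5 + 0 \cdot 1 = -5 + 0 = -5$)
$Y{\left(z \right)} = - z + 2 z^{2}$ ($Y{\left(z \right)} = \left(z^{2} + z^{2}\right) - z = 2 z^{2} - z = - z + 2 z^{2}$)
$r{\left(147,a \right)} - Y{\left(-119 \right)} = -5 - - 119 \left(-1 + 2 \left(-119\right)\right) = -5 - - 119 \left(-1 - 238\right) = -5 - \left(-119\right) \left(-239\right) = -5 - 28441 = -28446$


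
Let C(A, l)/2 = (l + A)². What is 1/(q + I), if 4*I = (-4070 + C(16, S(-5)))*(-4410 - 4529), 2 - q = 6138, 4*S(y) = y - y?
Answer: 2/15890209 ≈ 1.2586e-7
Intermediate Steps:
S(y) = 0 (S(y) = (y - y)/4 = (¼)*0 = 0)
q = -6136 (q = 2 - 1*6138 = 2 - 6138 = -6136)
C(A, l) = 2*(A + l)² (C(A, l) = 2*(l + A)² = 2*(A + l)²)
I = 15902481/2 (I = ((-4070 + 2*(16 + 0)²)*(-4410 - 4529))/4 = ((-4070 + 2*16²)*(-8939))/4 = ((-4070 + 2*256)*(-8939))/4 = ((-4070 + 512)*(-8939))/4 = (-3558*(-8939))/4 = (¼)*31804962 = 15902481/2 ≈ 7.9512e+6)
1/(q + I) = 1/(-6136 + 15902481/2) = 1/(15890209/2) = 2/15890209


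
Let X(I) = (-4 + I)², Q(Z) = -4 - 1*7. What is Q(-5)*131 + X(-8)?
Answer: -1297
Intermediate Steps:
Q(Z) = -11 (Q(Z) = -4 - 7 = -11)
Q(-5)*131 + X(-8) = -11*131 + (-4 - 8)² = -1441 + (-12)² = -1441 + 144 = -1297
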